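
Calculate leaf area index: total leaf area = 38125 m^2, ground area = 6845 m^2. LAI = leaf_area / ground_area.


LAI = 38125 / 6845 = 5.5698 ≈ 5.57

5.57


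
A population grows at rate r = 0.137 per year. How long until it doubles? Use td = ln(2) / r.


td = ln(2) / 0.137 = 0.693147 / 0.137 = 5.05947 ≈ 5.1 years

5.1 years


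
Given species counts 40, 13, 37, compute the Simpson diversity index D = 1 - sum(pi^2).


Total N = 40 + 13 + 37 = 90
Per-species terms:
  p = 40/90 = 0.444444; p^2 = 0.444444^2 = 0.197530
  p = 13/90 = 0.144444; p^2 = 0.144444^2 = 0.020864
  p = 37/90 = 0.411111; p^2 = 0.411111^2 = 0.169012
sum(p^2) = 0.197530 + 0.020864 + 0.169012 = 0.387406
D = 1 - 0.387406 = 0.612594 ≈ 0.6126

0.6126


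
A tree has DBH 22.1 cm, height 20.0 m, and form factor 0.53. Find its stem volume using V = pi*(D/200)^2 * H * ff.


(D/200)^2 = (22.1/200)^2 = 0.1105^2 = 0.01221025
BA = 3.141593 * 0.01221025 = 0.0383596 m^2
V = 0.0383596 * 20.0 * 0.53 = 0.406612 ≈ 0.407 m^3

0.407 m^3


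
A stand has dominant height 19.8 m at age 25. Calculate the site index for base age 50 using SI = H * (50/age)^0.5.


50/25 = 2.00000
(2.00000)^0.5 = 1.41421
SI = 19.8 * 1.41421 = 28.0014 ≈ 28.0 m

28.0 m


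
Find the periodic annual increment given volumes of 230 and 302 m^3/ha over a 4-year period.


PAI = (V2 - V1) / period = (302 - 230) / 4 = 72 / 4 = 18.00 m^3/ha/yr

18.00 m^3/ha/yr


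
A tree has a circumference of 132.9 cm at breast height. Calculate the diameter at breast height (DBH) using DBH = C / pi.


DBH = C / pi = 132.9 / 3.141593 = 42.3034 ≈ 42.30 cm

42.30 cm


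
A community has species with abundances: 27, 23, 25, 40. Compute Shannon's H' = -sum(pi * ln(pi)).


Total N = 27 + 23 + 25 + 40 = 115
Per-species terms:
  p = 27/115 = 0.234783; ln(p) = -1.449094; p*ln(p) = 0.234783 * (-1.449094) = -0.340223
  p = 23/115 = 0.200000; ln(p) = -1.609438; p*ln(p) = 0.200000 * (-1.609438) = -0.321888
  p = 25/115 = 0.217391; ln(p) = -1.526058; p*ln(p) = 0.217391 * (-1.526058) = -0.331751
  p = 40/115 = 0.347826; ln(p) = -1.056053; p*ln(p) = 0.347826 * (-1.056053) = -0.367323
sum(p*ln(p)) = (-0.340223) + (-0.321888) + (-0.331751) + (-0.367323) = -1.361185
H' = -(-1.361185) = 1.361185 ≈ 1.3612

1.3612


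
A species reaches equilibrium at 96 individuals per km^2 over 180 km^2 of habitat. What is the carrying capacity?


K = 96 * 180 = 17280 individuals

17280 individuals


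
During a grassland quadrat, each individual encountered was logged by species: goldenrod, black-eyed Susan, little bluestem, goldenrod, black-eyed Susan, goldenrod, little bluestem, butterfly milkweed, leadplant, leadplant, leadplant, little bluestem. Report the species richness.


Total individuals logged = 12
Distinct species (count of individuals): goldenrod (3), black-eyed Susan (2), little bluestem (3), butterfly milkweed (1), leadplant (3)
Species richness = number of distinct species = 5

5


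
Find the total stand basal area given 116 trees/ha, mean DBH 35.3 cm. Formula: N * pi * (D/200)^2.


(D/200)^2 = (35.3/200)^2 = 0.1765^2 = 0.03115225
Individual BA = 3.141593 * 0.03115225 = 0.0978677 m^2
Stand BA = 116 * 0.0978677 = 11.3527 ≈ 11.35 m^2/ha

11.35 m^2/ha


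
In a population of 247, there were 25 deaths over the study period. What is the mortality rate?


Mortality rate = 25 / 247 = 0.101215 ≈ 0.1012

0.1012


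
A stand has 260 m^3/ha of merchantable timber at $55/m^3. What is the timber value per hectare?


Value = 260 * 55 = $14300/ha

$14300/ha


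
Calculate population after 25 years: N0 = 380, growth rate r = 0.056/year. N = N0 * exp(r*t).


r*t = 0.056 * 25 = 1.4
exp(1.4) = 4.05520
N = 380 * 4.05520 = 1540.98 ≈ 1541

1541


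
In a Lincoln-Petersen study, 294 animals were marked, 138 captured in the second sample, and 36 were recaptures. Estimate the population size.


N = M * C / R = 294 * 138 / 36 = 40572 / 36 = 1127

1127 individuals


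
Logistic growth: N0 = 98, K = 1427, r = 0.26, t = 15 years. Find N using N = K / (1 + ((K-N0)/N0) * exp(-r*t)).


(K - N0)/N0 = (1427 - 98)/98 = 1329/98 = 13.5612
r*t = 0.26 * 15 = 3.9; exp(-3.9) = 0.0202419
13.5612 * 0.0202419 = 0.274504
1 + 0.274504 = 1.27450
N = 1427 / 1.27450 = 1119.65 ≈ 1120

1120


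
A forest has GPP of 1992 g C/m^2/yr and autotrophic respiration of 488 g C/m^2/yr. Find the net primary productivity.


NPP = GPP - Ra = 1992 - 488 = 1504 g C/m^2/yr

1504 g C/m^2/yr


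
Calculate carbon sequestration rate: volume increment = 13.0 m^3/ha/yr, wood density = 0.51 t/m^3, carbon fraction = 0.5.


C = 13.0 * 0.51 * 0.5 = 3.315 ≈ 3.32 t C/ha/yr

3.32 t C/ha/yr


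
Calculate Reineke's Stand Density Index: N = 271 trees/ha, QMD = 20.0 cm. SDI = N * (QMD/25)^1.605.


QMD/25 = 20.0/25 = 0.8
(0.8)^1.605 = exp(1.605 * ln(0.8)) = exp(1.605 * (-0.223144)) = exp(-0.358146) = 0.698971
SDI = 271 * 0.698971 = 189.421 ≈ 189

189


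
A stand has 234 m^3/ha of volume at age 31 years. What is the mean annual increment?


MAI = 234 / 31 = 7.5484 ≈ 7.55 m^3/ha/yr

7.55 m^3/ha/yr


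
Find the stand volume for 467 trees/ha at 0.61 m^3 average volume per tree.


V_stand = 467 * 0.61 = 284.87 ≈ 284.9 m^3/ha

284.9 m^3/ha


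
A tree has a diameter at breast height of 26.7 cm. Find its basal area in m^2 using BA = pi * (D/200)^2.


D/200 = 26.7/200 = 0.1335 m
(D/200)^2 = 0.1335^2 = 0.01782225
BA = 3.141593 * 0.01782225 = 0.0559903 ≈ 0.0560 m^2

0.0560 m^2


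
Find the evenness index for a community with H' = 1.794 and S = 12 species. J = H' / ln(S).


ln(12) = 2.48491
J = H' / ln(S) = 1.794 / 2.48491 = 0.721958 ≈ 0.7220

0.7220


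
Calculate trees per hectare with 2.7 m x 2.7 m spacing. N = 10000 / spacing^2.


N = 10000 / 2.7^2 = 10000 / 7.29 = 1371.74 ≈ 1372 trees/ha

1372 trees/ha


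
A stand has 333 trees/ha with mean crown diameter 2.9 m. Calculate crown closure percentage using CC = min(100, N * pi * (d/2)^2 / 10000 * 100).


(d/2)^2 = (2.9/2)^2 = 1.45^2 = 2.1025
Crown area = 3.141593 * 2.1025 = 6.60520 m^2
N * area / 10000 * 100 = 333 * 6.60520 / 10000 * 100 = 21.9953
CC = min(100, 21.9953) = 21.9953 ≈ 22.0%

22.0%


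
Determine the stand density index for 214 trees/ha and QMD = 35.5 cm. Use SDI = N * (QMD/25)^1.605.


QMD/25 = 35.5/25 = 1.42
(1.42)^1.605 = exp(1.605 * ln(1.42)) = exp(1.605 * 0.350657) = exp(0.562804) = 1.75559
SDI = 214 * 1.75559 = 375.696 ≈ 376

376


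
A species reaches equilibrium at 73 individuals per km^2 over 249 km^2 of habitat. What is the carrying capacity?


K = 73 * 249 = 18177 individuals

18177 individuals


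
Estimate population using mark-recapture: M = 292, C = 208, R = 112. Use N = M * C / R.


N = M * C / R = 292 * 208 / 112 = 60736 / 112 = 542.29 ≈ 542

542 individuals


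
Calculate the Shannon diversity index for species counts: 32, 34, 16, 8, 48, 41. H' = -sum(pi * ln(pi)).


Total N = 32 + 34 + 16 + 8 + 48 + 41 = 179
Per-species terms:
  p = 32/179 = 0.178771; ln(p) = -1.721650; p*ln(p) = 0.178771 * (-1.721650) = -0.307781
  p = 34/179 = 0.189944; ln(p) = -1.661026; p*ln(p) = 0.189944 * (-1.661026) = -0.315502
  p = 16/179 = 0.089385; ln(p) = -2.414802; p*ln(p) = 0.089385 * (-2.414802) = -0.215847
  p = 8/179 = 0.044693; ln(p) = -3.107938; p*ln(p) = 0.044693 * (-3.107938) = -0.138903
  p = 48/179 = 0.268156; ln(p) = -1.316186; p*ln(p) = 0.268156 * (-1.316186) = -0.352943
  p = 41/179 = 0.229050; ln(p) = -1.473815; p*ln(p) = 0.229050 * (-1.473815) = -0.337577
sum(p*ln(p)) = (-0.307781) + (-0.315502) + (-0.215847) + (-0.138903) + (-0.352943) + (-0.337577) = -1.668553
H' = -(-1.668553) = 1.668553 ≈ 1.6686

1.6686


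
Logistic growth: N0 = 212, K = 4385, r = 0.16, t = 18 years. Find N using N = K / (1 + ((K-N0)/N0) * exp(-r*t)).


(K - N0)/N0 = (4385 - 212)/212 = 4173/212 = 19.6840
r*t = 0.16 * 18 = 2.88; exp(-2.88) = 0.0561348
19.6840 * 0.0561348 = 1.10496
1 + 1.10496 = 2.10496
N = 4385 / 2.10496 = 2083.17 ≈ 2083

2083


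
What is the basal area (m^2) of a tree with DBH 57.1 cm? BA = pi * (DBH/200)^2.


D/200 = 57.1/200 = 0.2855 m
(D/200)^2 = 0.2855^2 = 0.08151025
BA = 3.141593 * 0.08151025 = 0.256072 ≈ 0.2561 m^2

0.2561 m^2


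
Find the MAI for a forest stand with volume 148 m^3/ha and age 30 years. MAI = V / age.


MAI = 148 / 30 = 4.9333 ≈ 4.93 m^3/ha/yr

4.93 m^3/ha/yr


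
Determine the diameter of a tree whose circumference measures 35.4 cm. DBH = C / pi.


DBH = C / pi = 35.4 / 3.141593 = 11.2682 ≈ 11.27 cm

11.27 cm


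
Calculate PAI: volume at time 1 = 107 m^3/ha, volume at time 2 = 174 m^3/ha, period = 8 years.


PAI = (V2 - V1) / period = (174 - 107) / 8 = 67 / 8 = 8.3750 ≈ 8.38 m^3/ha/yr

8.38 m^3/ha/yr


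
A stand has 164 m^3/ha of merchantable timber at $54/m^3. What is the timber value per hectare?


Value = 164 * 54 = $8856/ha

$8856/ha


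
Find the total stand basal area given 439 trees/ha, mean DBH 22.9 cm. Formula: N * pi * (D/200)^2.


(D/200)^2 = (22.9/200)^2 = 0.1145^2 = 0.01311025
Individual BA = 3.141593 * 0.01311025 = 0.0411871 m^2
Stand BA = 439 * 0.0411871 = 18.0811 ≈ 18.08 m^2/ha

18.08 m^2/ha


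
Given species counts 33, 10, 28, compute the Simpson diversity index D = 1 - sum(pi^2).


Total N = 33 + 10 + 28 = 71
Per-species terms:
  p = 33/71 = 0.464789; p^2 = 0.464789^2 = 0.216029
  p = 10/71 = 0.140845; p^2 = 0.140845^2 = 0.019837
  p = 28/71 = 0.394366; p^2 = 0.394366^2 = 0.155525
sum(p^2) = 0.216029 + 0.019837 + 0.155525 = 0.391391
D = 1 - 0.391391 = 0.608609 ≈ 0.6086

0.6086


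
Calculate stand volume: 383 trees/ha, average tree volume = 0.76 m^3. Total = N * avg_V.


V_stand = 383 * 0.76 = 291.08 ≈ 291.1 m^3/ha

291.1 m^3/ha


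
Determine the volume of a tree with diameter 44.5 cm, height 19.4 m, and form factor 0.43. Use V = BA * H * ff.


(D/200)^2 = (44.5/200)^2 = 0.2225^2 = 0.04950625
BA = 3.141593 * 0.04950625 = 0.155528 m^2
V = 0.155528 * 19.4 * 0.43 = 1.29741 ≈ 1.297 m^3

1.297 m^3


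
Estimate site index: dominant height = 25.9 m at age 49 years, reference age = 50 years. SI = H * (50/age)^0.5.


50/49 = 1.02041
(1.02041)^0.5 = 1.01015
SI = 25.9 * 1.01015 = 26.1629 ≈ 26.2 m

26.2 m


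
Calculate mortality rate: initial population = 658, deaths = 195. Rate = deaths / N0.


Mortality rate = 195 / 658 = 0.296353 ≈ 0.2964

0.2964


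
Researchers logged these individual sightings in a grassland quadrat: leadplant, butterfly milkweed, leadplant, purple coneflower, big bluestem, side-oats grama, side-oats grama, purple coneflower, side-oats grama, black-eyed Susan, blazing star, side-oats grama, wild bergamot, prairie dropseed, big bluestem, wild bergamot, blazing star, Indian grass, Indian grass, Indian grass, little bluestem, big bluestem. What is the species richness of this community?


Total individuals logged = 22
Distinct species (count of individuals): leadplant (2), butterfly milkweed (1), purple coneflower (2), big bluestem (3), side-oats grama (4), black-eyed Susan (1), blazing star (2), wild bergamot (2), prairie dropseed (1), Indian grass (3), little bluestem (1)
Species richness = number of distinct species = 11

11


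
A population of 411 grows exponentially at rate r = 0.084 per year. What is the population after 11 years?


r*t = 0.084 * 11 = 0.924
exp(0.924) = 2.51935
N = 411 * 2.51935 = 1035.45 ≈ 1035

1035


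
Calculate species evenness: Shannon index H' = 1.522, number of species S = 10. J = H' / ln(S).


ln(10) = 2.30259
J = H' / ln(S) = 1.522 / 2.30259 = 0.660995 ≈ 0.6610

0.6610


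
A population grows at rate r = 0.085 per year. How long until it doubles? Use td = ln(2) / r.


td = ln(2) / 0.085 = 0.693147 / 0.085 = 8.15467 ≈ 8.2 years

8.2 years


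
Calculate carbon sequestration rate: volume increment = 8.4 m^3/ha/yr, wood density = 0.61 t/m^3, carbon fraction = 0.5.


C = 8.4 * 0.61 * 0.5 = 2.562 ≈ 2.56 t C/ha/yr

2.56 t C/ha/yr


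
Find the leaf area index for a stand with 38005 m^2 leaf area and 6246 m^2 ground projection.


LAI = 38005 / 6246 = 6.0847 ≈ 6.08

6.08


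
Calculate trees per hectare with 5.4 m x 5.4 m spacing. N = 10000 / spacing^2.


N = 10000 / 5.4^2 = 10000 / 29.16 = 342.936 ≈ 343 trees/ha

343 trees/ha


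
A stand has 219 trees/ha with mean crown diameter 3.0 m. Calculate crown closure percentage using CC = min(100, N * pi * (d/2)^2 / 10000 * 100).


(d/2)^2 = (3.0/2)^2 = 1.5^2 = 2.25
Crown area = 3.141593 * 2.25 = 7.06858 m^2
N * area / 10000 * 100 = 219 * 7.06858 / 10000 * 100 = 15.4802
CC = min(100, 15.4802) = 15.4802 ≈ 15.5%

15.5%


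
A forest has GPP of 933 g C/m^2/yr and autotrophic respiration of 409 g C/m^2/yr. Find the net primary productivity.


NPP = GPP - Ra = 933 - 409 = 524 g C/m^2/yr

524 g C/m^2/yr


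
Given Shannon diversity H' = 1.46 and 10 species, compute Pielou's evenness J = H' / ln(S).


ln(10) = 2.30259
J = H' / ln(S) = 1.46 / 2.30259 = 0.634069 ≈ 0.6341

0.6341


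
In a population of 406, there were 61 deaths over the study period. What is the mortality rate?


Mortality rate = 61 / 406 = 0.150246 ≈ 0.1502

0.1502


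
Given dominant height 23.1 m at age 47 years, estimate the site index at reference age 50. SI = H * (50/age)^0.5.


50/47 = 1.06383
(1.06383)^0.5 = 1.03142
SI = 23.1 * 1.03142 = 23.8258 ≈ 23.8 m

23.8 m


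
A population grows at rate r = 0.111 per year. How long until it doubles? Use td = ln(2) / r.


td = ln(2) / 0.111 = 0.693147 / 0.111 = 6.24457 ≈ 6.2 years

6.2 years


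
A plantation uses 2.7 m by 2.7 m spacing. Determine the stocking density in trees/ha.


N = 10000 / 2.7^2 = 10000 / 7.29 = 1371.74 ≈ 1372 trees/ha

1372 trees/ha


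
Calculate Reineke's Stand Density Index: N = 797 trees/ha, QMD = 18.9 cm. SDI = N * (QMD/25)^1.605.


QMD/25 = 18.9/25 = 0.756
(0.756)^1.605 = exp(1.605 * ln(0.756)) = exp(1.605 * (-0.279714)) = exp(-0.448941) = 0.638304
SDI = 797 * 0.638304 = 508.728 ≈ 509

509


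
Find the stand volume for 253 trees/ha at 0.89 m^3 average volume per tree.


V_stand = 253 * 0.89 = 225.17 ≈ 225.2 m^3/ha

225.2 m^3/ha


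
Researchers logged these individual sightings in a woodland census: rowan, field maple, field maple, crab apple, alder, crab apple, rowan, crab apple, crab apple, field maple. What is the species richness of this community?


Total individuals logged = 10
Distinct species (count of individuals): rowan (2), field maple (3), crab apple (4), alder (1)
Species richness = number of distinct species = 4

4


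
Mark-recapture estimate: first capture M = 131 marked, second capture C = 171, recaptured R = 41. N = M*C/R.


N = M * C / R = 131 * 171 / 41 = 22401 / 41 = 546.37 ≈ 546

546 individuals


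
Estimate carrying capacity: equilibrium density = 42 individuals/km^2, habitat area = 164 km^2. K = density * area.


K = 42 * 164 = 6888 individuals

6888 individuals


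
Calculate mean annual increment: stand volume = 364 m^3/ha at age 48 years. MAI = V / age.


MAI = 364 / 48 = 7.5833 ≈ 7.58 m^3/ha/yr

7.58 m^3/ha/yr


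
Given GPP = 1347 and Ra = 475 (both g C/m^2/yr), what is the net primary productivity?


NPP = GPP - Ra = 1347 - 475 = 872 g C/m^2/yr

872 g C/m^2/yr


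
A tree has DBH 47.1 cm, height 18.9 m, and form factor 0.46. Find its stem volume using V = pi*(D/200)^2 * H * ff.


(D/200)^2 = (47.1/200)^2 = 0.2355^2 = 0.05546025
BA = 3.141593 * 0.05546025 = 0.174234 m^2
V = 0.174234 * 18.9 * 0.46 = 1.51479 ≈ 1.515 m^3

1.515 m^3


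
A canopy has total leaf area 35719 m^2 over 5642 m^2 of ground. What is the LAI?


LAI = 35719 / 5642 = 6.3309 ≈ 6.33

6.33


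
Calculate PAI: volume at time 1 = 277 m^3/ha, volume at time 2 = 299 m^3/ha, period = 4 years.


PAI = (V2 - V1) / period = (299 - 277) / 4 = 22 / 4 = 5.50 m^3/ha/yr

5.50 m^3/ha/yr


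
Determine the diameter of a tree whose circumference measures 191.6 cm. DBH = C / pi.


DBH = C / pi = 191.6 / 3.141593 = 60.9882 ≈ 60.99 cm

60.99 cm


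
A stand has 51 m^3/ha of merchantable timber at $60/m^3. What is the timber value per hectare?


Value = 51 * 60 = $3060/ha

$3060/ha


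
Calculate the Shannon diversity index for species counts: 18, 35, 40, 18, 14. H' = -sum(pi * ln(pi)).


Total N = 18 + 35 + 40 + 18 + 14 = 125
Per-species terms:
  p = 18/125 = 0.144000; ln(p) = -1.937942; p*ln(p) = 0.144000 * (-1.937942) = -0.279064
  p = 35/125 = 0.280000; ln(p) = -1.272966; p*ln(p) = 0.280000 * (-1.272966) = -0.356430
  p = 40/125 = 0.320000; ln(p) = -1.139434; p*ln(p) = 0.320000 * (-1.139434) = -0.364619
  p = 18/125 = 0.144000; ln(p) = -1.937942; p*ln(p) = 0.144000 * (-1.937942) = -0.279064
  p = 14/125 = 0.112000; ln(p) = -2.189256; p*ln(p) = 0.112000 * (-2.189256) = -0.245197
sum(p*ln(p)) = (-0.279064) + (-0.356430) + (-0.364619) + (-0.279064) + (-0.245197) = -1.524374
H' = -(-1.524374) = 1.524374 ≈ 1.5244

1.5244


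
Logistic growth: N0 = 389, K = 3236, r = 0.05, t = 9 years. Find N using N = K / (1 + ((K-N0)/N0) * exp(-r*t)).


(K - N0)/N0 = (3236 - 389)/389 = 2847/389 = 7.31877
r*t = 0.05 * 9 = 0.45; exp(-0.45) = 0.637628
7.31877 * 0.637628 = 4.66665
1 + 4.66665 = 5.66665
N = 3236 / 5.66665 = 571.061 ≈ 571

571


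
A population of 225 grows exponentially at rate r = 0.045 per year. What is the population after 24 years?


r*t = 0.045 * 24 = 1.08
exp(1.08) = 2.94468
N = 225 * 2.94468 = 662.553 ≈ 663

663


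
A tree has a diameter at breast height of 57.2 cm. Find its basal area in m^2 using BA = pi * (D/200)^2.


D/200 = 57.2/200 = 0.286 m
(D/200)^2 = 0.286^2 = 0.081796
BA = 3.141593 * 0.081796 = 0.256970 ≈ 0.2570 m^2

0.2570 m^2


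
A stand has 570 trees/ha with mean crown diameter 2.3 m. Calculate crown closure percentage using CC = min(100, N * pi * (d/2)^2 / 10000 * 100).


(d/2)^2 = (2.3/2)^2 = 1.15^2 = 1.3225
Crown area = 3.141593 * 1.3225 = 4.15476 m^2
N * area / 10000 * 100 = 570 * 4.15476 / 10000 * 100 = 23.6821
CC = min(100, 23.6821) = 23.6821 ≈ 23.7%

23.7%


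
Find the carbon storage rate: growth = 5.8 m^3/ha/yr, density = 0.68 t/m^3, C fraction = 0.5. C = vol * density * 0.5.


C = 5.8 * 0.68 * 0.5 = 1.972 ≈ 1.97 t C/ha/yr

1.97 t C/ha/yr


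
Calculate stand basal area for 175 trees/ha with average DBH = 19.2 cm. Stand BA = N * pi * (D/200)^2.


(D/200)^2 = (19.2/200)^2 = 0.096^2 = 0.009216
Individual BA = 3.141593 * 0.009216 = 0.0289529 m^2
Stand BA = 175 * 0.0289529 = 5.06676 ≈ 5.07 m^2/ha

5.07 m^2/ha


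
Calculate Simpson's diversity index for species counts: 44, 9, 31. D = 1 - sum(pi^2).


Total N = 44 + 9 + 31 = 84
Per-species terms:
  p = 44/84 = 0.523810; p^2 = 0.523810^2 = 0.274377
  p = 9/84 = 0.107143; p^2 = 0.107143^2 = 0.011480
  p = 31/84 = 0.369048; p^2 = 0.369048^2 = 0.136196
sum(p^2) = 0.274377 + 0.011480 + 0.136196 = 0.422053
D = 1 - 0.422053 = 0.577947 ≈ 0.5779

0.5779


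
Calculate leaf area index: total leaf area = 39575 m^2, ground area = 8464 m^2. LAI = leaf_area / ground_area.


LAI = 39575 / 8464 = 4.6757 ≈ 4.68

4.68


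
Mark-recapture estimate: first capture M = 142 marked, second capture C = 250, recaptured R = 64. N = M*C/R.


N = M * C / R = 142 * 250 / 64 = 35500 / 64 = 554.69 ≈ 555

555 individuals


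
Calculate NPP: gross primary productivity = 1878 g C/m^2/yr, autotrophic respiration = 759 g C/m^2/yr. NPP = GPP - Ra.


NPP = GPP - Ra = 1878 - 759 = 1119 g C/m^2/yr

1119 g C/m^2/yr


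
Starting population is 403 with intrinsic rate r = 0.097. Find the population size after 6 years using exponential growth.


r*t = 0.097 * 6 = 0.582
exp(0.582) = 1.78961
N = 403 * 1.78961 = 721.213 ≈ 721

721


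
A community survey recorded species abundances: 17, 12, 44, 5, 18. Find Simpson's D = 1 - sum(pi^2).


Total N = 17 + 12 + 44 + 5 + 18 = 96
Per-species terms:
  p = 17/96 = 0.177083; p^2 = 0.177083^2 = 0.031358
  p = 12/96 = 0.125000; p^2 = 0.125000^2 = 0.015625
  p = 44/96 = 0.458333; p^2 = 0.458333^2 = 0.210069
  p = 5/96 = 0.052083; p^2 = 0.052083^2 = 0.002713
  p = 18/96 = 0.187500; p^2 = 0.187500^2 = 0.035156
sum(p^2) = 0.031358 + 0.015625 + 0.210069 + 0.002713 + 0.035156 = 0.294921
D = 1 - 0.294921 = 0.705079 ≈ 0.7051

0.7051


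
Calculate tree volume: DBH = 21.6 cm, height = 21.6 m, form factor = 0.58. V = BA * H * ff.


(D/200)^2 = (21.6/200)^2 = 0.108^2 = 0.011664
BA = 3.141593 * 0.011664 = 0.0366435 m^2
V = 0.0366435 * 21.6 * 0.58 = 0.459070 ≈ 0.459 m^3

0.459 m^3


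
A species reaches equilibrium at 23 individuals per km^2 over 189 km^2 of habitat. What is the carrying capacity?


K = 23 * 189 = 4347 individuals

4347 individuals


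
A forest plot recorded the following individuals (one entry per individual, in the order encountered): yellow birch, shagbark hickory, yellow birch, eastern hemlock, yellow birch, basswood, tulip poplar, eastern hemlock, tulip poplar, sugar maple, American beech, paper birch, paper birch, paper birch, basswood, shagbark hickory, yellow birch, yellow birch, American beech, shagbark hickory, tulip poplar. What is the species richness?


Total individuals logged = 21
Distinct species (count of individuals): yellow birch (5), shagbark hickory (3), eastern hemlock (2), basswood (2), tulip poplar (3), sugar maple (1), American beech (2), paper birch (3)
Species richness = number of distinct species = 8

8


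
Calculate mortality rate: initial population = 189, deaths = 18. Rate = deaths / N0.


Mortality rate = 18 / 189 = 0.095238 ≈ 0.0952

0.0952


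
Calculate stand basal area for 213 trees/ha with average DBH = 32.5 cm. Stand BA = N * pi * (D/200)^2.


(D/200)^2 = (32.5/200)^2 = 0.1625^2 = 0.02640625
Individual BA = 3.141593 * 0.02640625 = 0.0829577 m^2
Stand BA = 213 * 0.0829577 = 17.6700 ≈ 17.67 m^2/ha

17.67 m^2/ha


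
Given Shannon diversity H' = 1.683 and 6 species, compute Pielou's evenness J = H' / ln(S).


ln(6) = 1.79176
J = H' / ln(S) = 1.683 / 1.79176 = 0.939300 ≈ 0.9393

0.9393


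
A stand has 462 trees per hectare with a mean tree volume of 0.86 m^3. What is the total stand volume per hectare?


V_stand = 462 * 0.86 = 397.32 ≈ 397.3 m^3/ha

397.3 m^3/ha


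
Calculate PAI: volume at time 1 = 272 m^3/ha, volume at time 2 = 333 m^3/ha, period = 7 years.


PAI = (V2 - V1) / period = (333 - 272) / 7 = 61 / 7 = 8.7143 ≈ 8.71 m^3/ha/yr

8.71 m^3/ha/yr


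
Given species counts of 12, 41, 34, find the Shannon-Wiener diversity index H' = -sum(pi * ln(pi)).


Total N = 12 + 41 + 34 = 87
Per-species terms:
  p = 12/87 = 0.137931; ln(p) = -1.981002; p*ln(p) = 0.137931 * (-1.981002) = -0.273242
  p = 41/87 = 0.471264; ln(p) = -0.752337; p*ln(p) = 0.471264 * (-0.752337) = -0.354549
  p = 34/87 = 0.390805; ln(p) = -0.939547; p*ln(p) = 0.390805 * (-0.939547) = -0.367180
sum(p*ln(p)) = (-0.273242) + (-0.354549) + (-0.367180) = -0.994971
H' = -(-0.994971) = 0.994971 ≈ 0.9950

0.9950


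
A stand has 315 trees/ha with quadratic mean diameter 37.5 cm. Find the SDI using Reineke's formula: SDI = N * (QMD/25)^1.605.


QMD/25 = 37.5/25 = 1.5
(1.5)^1.605 = exp(1.605 * ln(1.5)) = exp(1.605 * 0.405465) = exp(0.650771) = 1.91702
SDI = 315 * 1.91702 = 603.861 ≈ 604

604


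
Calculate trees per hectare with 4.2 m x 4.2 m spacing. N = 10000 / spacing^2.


N = 10000 / 4.2^2 = 10000 / 17.64 = 566.893 ≈ 567 trees/ha

567 trees/ha


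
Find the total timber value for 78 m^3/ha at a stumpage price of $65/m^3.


Value = 78 * 65 = $5070/ha

$5070/ha


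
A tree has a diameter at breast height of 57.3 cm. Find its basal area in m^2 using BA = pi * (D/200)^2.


D/200 = 57.3/200 = 0.2865 m
(D/200)^2 = 0.2865^2 = 0.08208225
BA = 3.141593 * 0.08208225 = 0.257869 ≈ 0.2579 m^2

0.2579 m^2


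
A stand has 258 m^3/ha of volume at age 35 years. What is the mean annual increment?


MAI = 258 / 35 = 7.3714 ≈ 7.37 m^3/ha/yr

7.37 m^3/ha/yr


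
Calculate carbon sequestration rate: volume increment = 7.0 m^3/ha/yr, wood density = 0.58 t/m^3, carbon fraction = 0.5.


C = 7.0 * 0.58 * 0.5 = 2.03 t C/ha/yr

2.03 t C/ha/yr


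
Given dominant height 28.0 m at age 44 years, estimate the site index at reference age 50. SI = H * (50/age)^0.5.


50/44 = 1.13636
(1.13636)^0.5 = 1.06600
SI = 28.0 * 1.06600 = 29.8480 ≈ 29.8 m

29.8 m


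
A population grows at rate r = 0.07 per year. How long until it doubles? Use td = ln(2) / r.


td = ln(2) / 0.07 = 0.693147 / 0.07 = 9.90210 ≈ 9.9 years

9.9 years


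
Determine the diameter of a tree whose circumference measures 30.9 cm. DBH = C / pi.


DBH = C / pi = 30.9 / 3.141593 = 9.83577 ≈ 9.84 cm

9.84 cm


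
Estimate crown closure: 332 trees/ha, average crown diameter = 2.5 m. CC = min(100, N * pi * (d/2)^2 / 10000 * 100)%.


(d/2)^2 = (2.5/2)^2 = 1.25^2 = 1.5625
Crown area = 3.141593 * 1.5625 = 4.90874 m^2
N * area / 10000 * 100 = 332 * 4.90874 / 10000 * 100 = 16.2970
CC = min(100, 16.2970) = 16.2970 ≈ 16.3%

16.3%


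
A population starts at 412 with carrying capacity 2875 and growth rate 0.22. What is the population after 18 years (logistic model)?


(K - N0)/N0 = (2875 - 412)/412 = 2463/412 = 5.97816
r*t = 0.22 * 18 = 3.96; exp(-3.96) = 0.0190631
5.97816 * 0.0190631 = 0.113962
1 + 0.113962 = 1.11396
N = 2875 / 1.11396 = 2580.88 ≈ 2581

2581


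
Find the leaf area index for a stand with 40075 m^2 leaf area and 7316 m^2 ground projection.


LAI = 40075 / 7316 = 5.4777 ≈ 5.48

5.48


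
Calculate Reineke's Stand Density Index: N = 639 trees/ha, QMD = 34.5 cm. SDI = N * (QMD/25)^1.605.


QMD/25 = 34.5/25 = 1.38
(1.38)^1.605 = exp(1.605 * ln(1.38)) = exp(1.605 * 0.322083) = exp(0.516943) = 1.67689
SDI = 639 * 1.67689 = 1071.53 ≈ 1072

1072


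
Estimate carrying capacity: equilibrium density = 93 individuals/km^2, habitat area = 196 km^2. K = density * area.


K = 93 * 196 = 18228 individuals

18228 individuals


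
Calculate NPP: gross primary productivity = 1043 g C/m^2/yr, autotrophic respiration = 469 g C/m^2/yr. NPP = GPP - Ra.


NPP = GPP - Ra = 1043 - 469 = 574 g C/m^2/yr

574 g C/m^2/yr


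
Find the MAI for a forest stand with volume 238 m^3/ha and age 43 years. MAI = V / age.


MAI = 238 / 43 = 5.5349 ≈ 5.53 m^3/ha/yr

5.53 m^3/ha/yr


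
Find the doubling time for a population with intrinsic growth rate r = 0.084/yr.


td = ln(2) / 0.084 = 0.693147 / 0.084 = 8.25175 ≈ 8.3 years

8.3 years


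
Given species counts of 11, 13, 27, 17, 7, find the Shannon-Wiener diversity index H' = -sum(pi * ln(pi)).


Total N = 11 + 13 + 27 + 17 + 7 = 75
Per-species terms:
  p = 11/75 = 0.146667; ln(p) = -1.919591; p*ln(p) = 0.146667 * (-1.919591) = -0.281541
  p = 13/75 = 0.173333; ln(p) = -1.752541; p*ln(p) = 0.173333 * (-1.752541) = -0.303773
  p = 27/75 = 0.360000; ln(p) = -1.021651; p*ln(p) = 0.360000 * (-1.021651) = -0.367794
  p = 17/75 = 0.226667; ln(p) = -1.484273; p*ln(p) = 0.226667 * (-1.484273) = -0.336436
  p = 7/75 = 0.093333; ln(p) = -2.371582; p*ln(p) = 0.093333 * (-2.371582) = -0.221347
sum(p*ln(p)) = (-0.281541) + (-0.303773) + (-0.367794) + (-0.336436) + (-0.221347) = -1.510891
H' = -(-1.510891) = 1.510891 ≈ 1.5109

1.5109


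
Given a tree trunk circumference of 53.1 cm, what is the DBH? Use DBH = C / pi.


DBH = C / pi = 53.1 / 3.141593 = 16.9023 ≈ 16.90 cm

16.90 cm


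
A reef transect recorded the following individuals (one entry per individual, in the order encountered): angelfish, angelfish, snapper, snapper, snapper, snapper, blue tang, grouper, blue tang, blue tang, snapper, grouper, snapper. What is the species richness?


Total individuals logged = 13
Distinct species (count of individuals): angelfish (2), snapper (6), blue tang (3), grouper (2)
Species richness = number of distinct species = 4

4


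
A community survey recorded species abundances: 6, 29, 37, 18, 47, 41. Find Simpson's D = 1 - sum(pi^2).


Total N = 6 + 29 + 37 + 18 + 47 + 41 = 178
Per-species terms:
  p = 6/178 = 0.033708; p^2 = 0.033708^2 = 0.001136
  p = 29/178 = 0.162921; p^2 = 0.162921^2 = 0.026543
  p = 37/178 = 0.207865; p^2 = 0.207865^2 = 0.043208
  p = 18/178 = 0.101124; p^2 = 0.101124^2 = 0.010226
  p = 47/178 = 0.264045; p^2 = 0.264045^2 = 0.069720
  p = 41/178 = 0.230337; p^2 = 0.230337^2 = 0.053055
sum(p^2) = 0.001136 + 0.026543 + 0.043208 + 0.010226 + 0.069720 + 0.053055 = 0.203888
D = 1 - 0.203888 = 0.796112 ≈ 0.7961

0.7961


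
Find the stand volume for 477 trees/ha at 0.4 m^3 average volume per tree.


V_stand = 477 * 0.4 = 190.8 m^3/ha

190.8 m^3/ha


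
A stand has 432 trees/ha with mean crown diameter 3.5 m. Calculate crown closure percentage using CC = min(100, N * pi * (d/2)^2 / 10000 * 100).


(d/2)^2 = (3.5/2)^2 = 1.75^2 = 3.0625
Crown area = 3.141593 * 3.0625 = 9.62113 m^2
N * area / 10000 * 100 = 432 * 9.62113 / 10000 * 100 = 41.5633
CC = min(100, 41.5633) = 41.5633 ≈ 41.6%

41.6%


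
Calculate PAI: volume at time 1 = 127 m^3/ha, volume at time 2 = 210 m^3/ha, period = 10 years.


PAI = (V2 - V1) / period = (210 - 127) / 10 = 83 / 10 = 8.30 m^3/ha/yr

8.30 m^3/ha/yr


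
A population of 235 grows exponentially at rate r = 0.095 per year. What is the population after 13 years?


r*t = 0.095 * 13 = 1.235
exp(1.235) = 3.43838
N = 235 * 3.43838 = 808.019 ≈ 808

808


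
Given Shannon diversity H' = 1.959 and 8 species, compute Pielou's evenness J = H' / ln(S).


ln(8) = 2.07944
J = H' / ln(S) = 1.959 / 2.07944 = 0.942081 ≈ 0.9421

0.9421


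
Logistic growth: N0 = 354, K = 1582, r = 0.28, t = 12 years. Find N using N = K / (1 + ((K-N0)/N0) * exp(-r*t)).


(K - N0)/N0 = (1582 - 354)/354 = 1228/354 = 3.46893
r*t = 0.28 * 12 = 3.36; exp(-3.36) = 0.0347353
3.46893 * 0.0347353 = 0.120494
1 + 0.120494 = 1.12049
N = 1582 / 1.12049 = 1411.88 ≈ 1412

1412


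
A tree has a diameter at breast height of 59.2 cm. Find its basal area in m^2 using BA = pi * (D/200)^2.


D/200 = 59.2/200 = 0.296 m
(D/200)^2 = 0.296^2 = 0.087616
BA = 3.141593 * 0.087616 = 0.275254 ≈ 0.2753 m^2

0.2753 m^2


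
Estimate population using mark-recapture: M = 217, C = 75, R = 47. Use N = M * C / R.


N = M * C / R = 217 * 75 / 47 = 16275 / 47 = 346.28 ≈ 346

346 individuals


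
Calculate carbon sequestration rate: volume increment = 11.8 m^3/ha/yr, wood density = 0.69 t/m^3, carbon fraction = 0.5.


C = 11.8 * 0.69 * 0.5 = 4.071 ≈ 4.07 t C/ha/yr

4.07 t C/ha/yr


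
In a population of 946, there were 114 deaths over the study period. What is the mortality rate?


Mortality rate = 114 / 946 = 0.120507 ≈ 0.1205

0.1205


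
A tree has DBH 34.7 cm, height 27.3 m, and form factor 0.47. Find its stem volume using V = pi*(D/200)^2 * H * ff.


(D/200)^2 = (34.7/200)^2 = 0.1735^2 = 0.03010225
BA = 3.141593 * 0.03010225 = 0.0945690 m^2
V = 0.0945690 * 27.3 * 0.47 = 1.21341 ≈ 1.213 m^3

1.213 m^3


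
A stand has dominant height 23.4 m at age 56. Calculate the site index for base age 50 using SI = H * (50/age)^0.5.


50/56 = 0.892857
(0.892857)^0.5 = 0.944911
SI = 23.4 * 0.944911 = 22.1109 ≈ 22.1 m

22.1 m


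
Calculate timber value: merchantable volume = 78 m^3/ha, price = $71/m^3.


Value = 78 * 71 = $5538/ha

$5538/ha


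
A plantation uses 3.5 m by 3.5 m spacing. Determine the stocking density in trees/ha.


N = 10000 / 3.5^2 = 10000 / 12.25 = 816.327 ≈ 816 trees/ha

816 trees/ha


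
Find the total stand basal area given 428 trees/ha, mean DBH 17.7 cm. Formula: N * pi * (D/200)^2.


(D/200)^2 = (17.7/200)^2 = 0.0885^2 = 0.00783225
Individual BA = 3.141593 * 0.00783225 = 0.0246057 m^2
Stand BA = 428 * 0.0246057 = 10.5312 ≈ 10.53 m^2/ha

10.53 m^2/ha


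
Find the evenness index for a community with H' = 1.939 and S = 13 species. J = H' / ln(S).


ln(13) = 2.56495
J = H' / ln(S) = 1.939 / 2.56495 = 0.755960 ≈ 0.7560

0.7560


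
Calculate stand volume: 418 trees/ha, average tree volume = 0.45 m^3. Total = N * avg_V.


V_stand = 418 * 0.45 = 188.1 m^3/ha

188.1 m^3/ha


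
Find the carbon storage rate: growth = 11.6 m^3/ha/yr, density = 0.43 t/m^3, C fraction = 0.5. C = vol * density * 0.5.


C = 11.6 * 0.43 * 0.5 = 2.494 ≈ 2.49 t C/ha/yr

2.49 t C/ha/yr


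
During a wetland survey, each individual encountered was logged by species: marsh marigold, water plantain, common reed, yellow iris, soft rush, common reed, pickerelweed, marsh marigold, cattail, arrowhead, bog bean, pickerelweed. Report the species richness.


Total individuals logged = 12
Distinct species (count of individuals): marsh marigold (2), water plantain (1), common reed (2), yellow iris (1), soft rush (1), pickerelweed (2), cattail (1), arrowhead (1), bog bean (1)
Species richness = number of distinct species = 9

9


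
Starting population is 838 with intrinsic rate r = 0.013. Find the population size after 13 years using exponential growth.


r*t = 0.013 * 13 = 0.169
exp(0.169) = 1.18412
N = 838 * 1.18412 = 992.293 ≈ 992

992


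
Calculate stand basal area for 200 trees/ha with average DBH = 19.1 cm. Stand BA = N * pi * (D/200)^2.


(D/200)^2 = (19.1/200)^2 = 0.0955^2 = 0.00912025
Individual BA = 3.141593 * 0.00912025 = 0.0286521 m^2
Stand BA = 200 * 0.0286521 = 5.73042 ≈ 5.73 m^2/ha

5.73 m^2/ha


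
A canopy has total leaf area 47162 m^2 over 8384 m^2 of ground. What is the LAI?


LAI = 47162 / 8384 = 5.6252 ≈ 5.63

5.63


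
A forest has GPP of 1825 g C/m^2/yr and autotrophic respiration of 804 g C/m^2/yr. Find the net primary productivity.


NPP = GPP - Ra = 1825 - 804 = 1021 g C/m^2/yr

1021 g C/m^2/yr


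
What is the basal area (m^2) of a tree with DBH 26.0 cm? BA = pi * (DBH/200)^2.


D/200 = 26.0/200 = 0.13 m
(D/200)^2 = 0.13^2 = 0.0169
BA = 3.141593 * 0.0169 = 0.0530929 ≈ 0.0531 m^2

0.0531 m^2


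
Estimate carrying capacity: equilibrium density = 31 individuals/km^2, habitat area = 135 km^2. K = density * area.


K = 31 * 135 = 4185 individuals

4185 individuals


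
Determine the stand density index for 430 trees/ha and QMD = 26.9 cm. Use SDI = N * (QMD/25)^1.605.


QMD/25 = 26.9/25 = 1.076
(1.076)^1.605 = exp(1.605 * ln(1.076)) = exp(1.605 * 0.0732505) = exp(0.117567) = 1.12476
SDI = 430 * 1.12476 = 483.647 ≈ 484

484


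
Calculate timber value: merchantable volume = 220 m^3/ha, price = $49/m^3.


Value = 220 * 49 = $10780/ha

$10780/ha


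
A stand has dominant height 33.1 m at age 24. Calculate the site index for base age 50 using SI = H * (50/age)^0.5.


50/24 = 2.08333
(2.08333)^0.5 = 1.44337
SI = 33.1 * 1.44337 = 47.7755 ≈ 47.8 m

47.8 m


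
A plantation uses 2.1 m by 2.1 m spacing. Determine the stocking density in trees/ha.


N = 10000 / 2.1^2 = 10000 / 4.41 = 2267.57 ≈ 2268 trees/ha

2268 trees/ha


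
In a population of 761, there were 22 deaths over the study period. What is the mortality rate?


Mortality rate = 22 / 761 = 0.028909 ≈ 0.0289

0.0289


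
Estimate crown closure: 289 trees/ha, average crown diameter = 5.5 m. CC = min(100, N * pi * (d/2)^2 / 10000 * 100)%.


(d/2)^2 = (5.5/2)^2 = 2.75^2 = 7.5625
Crown area = 3.141593 * 7.5625 = 23.7583 m^2
N * area / 10000 * 100 = 289 * 23.7583 / 10000 * 100 = 68.6615
CC = min(100, 68.6615) = 68.6615 ≈ 68.7%

68.7%


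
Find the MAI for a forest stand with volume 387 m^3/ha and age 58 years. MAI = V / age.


MAI = 387 / 58 = 6.6724 ≈ 6.67 m^3/ha/yr

6.67 m^3/ha/yr


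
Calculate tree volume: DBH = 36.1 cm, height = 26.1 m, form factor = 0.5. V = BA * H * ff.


(D/200)^2 = (36.1/200)^2 = 0.1805^2 = 0.03258025
BA = 3.141593 * 0.03258025 = 0.102354 m^2
V = 0.102354 * 26.1 * 0.5 = 1.33572 ≈ 1.336 m^3

1.336 m^3


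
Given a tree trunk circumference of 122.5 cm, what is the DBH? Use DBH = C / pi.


DBH = C / pi = 122.5 / 3.141593 = 38.9930 ≈ 38.99 cm

38.99 cm


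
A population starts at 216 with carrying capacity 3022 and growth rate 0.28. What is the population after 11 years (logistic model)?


(K - N0)/N0 = (3022 - 216)/216 = 2806/216 = 12.9907
r*t = 0.28 * 11 = 3.08; exp(-3.08) = 0.0459593
12.9907 * 0.0459593 = 0.597043
1 + 0.597043 = 1.59704
N = 3022 / 1.59704 = 1892.25 ≈ 1892

1892


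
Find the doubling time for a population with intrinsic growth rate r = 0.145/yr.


td = ln(2) / 0.145 = 0.693147 / 0.145 = 4.78032 ≈ 4.8 years

4.8 years


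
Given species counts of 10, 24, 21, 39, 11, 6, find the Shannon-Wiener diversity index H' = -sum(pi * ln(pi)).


Total N = 10 + 24 + 21 + 39 + 11 + 6 = 111
Per-species terms:
  p = 10/111 = 0.090090; ln(p) = -2.406946; p*ln(p) = 0.090090 * (-2.406946) = -0.216842
  p = 24/111 = 0.216216; ln(p) = -1.531477; p*ln(p) = 0.216216 * (-1.531477) = -0.331130
  p = 21/111 = 0.189189; ln(p) = -1.665009; p*ln(p) = 0.189189 * (-1.665009) = -0.315001
  p = 39/111 = 0.351351; ln(p) = -1.045970; p*ln(p) = 0.351351 * (-1.045970) = -0.367503
  p = 11/111 = 0.099099; ln(p) = -2.311636; p*ln(p) = 0.099099 * (-2.311636) = -0.229081
  p = 6/111 = 0.054054; ln(p) = -2.917772; p*ln(p) = 0.054054 * (-2.917772) = -0.157717
sum(p*ln(p)) = (-0.216842) + (-0.331130) + (-0.315001) + (-0.367503) + (-0.229081) + (-0.157717) = -1.617274
H' = -(-1.617274) = 1.617274 ≈ 1.6173

1.6173


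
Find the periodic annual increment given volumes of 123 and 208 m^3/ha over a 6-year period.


PAI = (V2 - V1) / period = (208 - 123) / 6 = 85 / 6 = 14.1667 ≈ 14.17 m^3/ha/yr

14.17 m^3/ha/yr


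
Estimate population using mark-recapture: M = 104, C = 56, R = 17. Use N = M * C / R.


N = M * C / R = 104 * 56 / 17 = 5824 / 17 = 342.59 ≈ 343

343 individuals


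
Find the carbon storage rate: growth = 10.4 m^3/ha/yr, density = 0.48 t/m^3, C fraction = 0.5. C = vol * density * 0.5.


C = 10.4 * 0.48 * 0.5 = 2.496 ≈ 2.50 t C/ha/yr

2.50 t C/ha/yr


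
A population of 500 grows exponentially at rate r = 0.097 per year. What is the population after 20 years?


r*t = 0.097 * 20 = 1.94
exp(1.94) = 6.95875
N = 500 * 6.95875 = 3479.38 ≈ 3479

3479


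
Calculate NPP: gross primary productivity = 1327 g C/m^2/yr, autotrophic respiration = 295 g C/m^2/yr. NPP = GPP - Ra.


NPP = GPP - Ra = 1327 - 295 = 1032 g C/m^2/yr

1032 g C/m^2/yr


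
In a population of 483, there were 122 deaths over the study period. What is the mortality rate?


Mortality rate = 122 / 483 = 0.252588 ≈ 0.2526

0.2526


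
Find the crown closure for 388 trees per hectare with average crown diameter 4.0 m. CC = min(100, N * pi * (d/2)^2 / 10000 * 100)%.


(d/2)^2 = (4.0/2)^2 = 2^2 = 4
Crown area = 3.141593 * 4 = 12.5664 m^2
N * area / 10000 * 100 = 388 * 12.5664 / 10000 * 100 = 48.7576
CC = min(100, 48.7576) = 48.7576 ≈ 48.8%

48.8%


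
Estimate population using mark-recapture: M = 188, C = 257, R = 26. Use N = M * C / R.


N = M * C / R = 188 * 257 / 26 = 48316 / 26 = 1858.31 ≈ 1858

1858 individuals


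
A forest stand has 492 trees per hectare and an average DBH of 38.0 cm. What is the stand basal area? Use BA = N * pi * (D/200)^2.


(D/200)^2 = (38.0/200)^2 = 0.19^2 = 0.0361
Individual BA = 3.141593 * 0.0361 = 0.113412 m^2
Stand BA = 492 * 0.113412 = 55.7987 ≈ 55.80 m^2/ha

55.80 m^2/ha


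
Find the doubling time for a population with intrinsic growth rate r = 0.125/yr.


td = ln(2) / 0.125 = 0.693147 / 0.125 = 5.54518 ≈ 5.5 years

5.5 years


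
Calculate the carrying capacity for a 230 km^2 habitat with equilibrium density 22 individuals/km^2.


K = 22 * 230 = 5060 individuals

5060 individuals


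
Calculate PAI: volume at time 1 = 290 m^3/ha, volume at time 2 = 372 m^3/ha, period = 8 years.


PAI = (V2 - V1) / period = (372 - 290) / 8 = 82 / 8 = 10.25 m^3/ha/yr

10.25 m^3/ha/yr
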